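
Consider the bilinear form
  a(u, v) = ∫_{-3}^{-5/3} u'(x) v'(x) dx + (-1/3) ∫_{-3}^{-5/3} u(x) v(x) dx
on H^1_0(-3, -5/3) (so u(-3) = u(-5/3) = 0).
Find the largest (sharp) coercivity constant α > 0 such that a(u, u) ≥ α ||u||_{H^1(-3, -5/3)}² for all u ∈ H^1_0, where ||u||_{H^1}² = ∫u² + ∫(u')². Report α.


α = (-16 + 27*π^2)/(3*(16 + 9*π^2))

Coercivity of a(·,·) on H^1_0(-3, -5/3) means a(u, u) ≥ α ||u||_{H^1}² for every u ∈ H^1_0.
The interval has length L = 4/3, and Poincaré/coercivity depend only on L. Here a(u, u) = ∫(u')² + (-1/3)·∫u².
Here c = -1/3 < 0 with |c| < (π/L)² = 9*π^2/16, so coercivity still holds. The condition a(u,u) ≥ α||u||_{H^1}² reads (1−α)∫(u')² ≥ (α−c)∫u². Any admissible α is ≤ 1 (rapidly oscillating u have ∫u²/∫(u')² → 0), and α = 1 would force 0 ≥ (1−c)∫u², impossible since c < 1; so 1−α > 0. By the sharp Poincaré inequality on H^1_0 of an interval of length L, ∫(u')² ≥ (π/L)²∫u² with equality for the first sine mode sin(π(x−x₀)/L) (x₀ the left endpoint), so the inequality holds for all u iff (1−α)(π/L)² ≥ α − c, i.e. α ≤ ((π/L)² + c)/((π/L)² + 1) = (1 + c(L/π)²)/(1 + (L/π)²). (Direct route, valid since c ≤ 0: Poincaré gives c∫u² ≥ c(L/π)²∫(u')², so a(u,u) ≥ (1 + c(L/π)²)∫(u')², while ||u||_{H^1}² ≤ (1 + (L/π)²)∫(u')²; dividing yields the same α.) With (π/L)² = 9*π^2/16 and c = -1/3, the largest admissible constant is α = ((π/L)² + c)/((π/L)² + 1).
Simplifying, α = (-16 + 27*π^2)/(3*(16 + 9*π^2)).


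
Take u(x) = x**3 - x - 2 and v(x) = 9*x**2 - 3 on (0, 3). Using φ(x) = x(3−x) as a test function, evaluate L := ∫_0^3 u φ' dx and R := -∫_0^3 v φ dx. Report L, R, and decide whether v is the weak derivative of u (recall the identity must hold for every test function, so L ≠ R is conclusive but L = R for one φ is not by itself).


LHS = -639/20, RHS = -1917/20. No, v is not the weak derivative of u.

u(x) = x**3 - x - 2, classical derivative u'(x) = 3*x**2 - 1.
φ(x) = x(3−x), so φ'(x) = 3 - 2*x.
Note φ(0) = φ(3) = 0, so the boundary term u·φ vanishes.
LHS = ∫_0^3 u(x) φ'(x) dx = ∫_0^3 (-2*x^4 + 3*x^3 + 2*x^2 + x - 6) dx. Term by term:
  ∫_0^3 -2*x^4 dx = -486/5;  ∫_0^3 3*x^3 dx = 243/4;  ∫_0^3 2*x^2 dx = 18;
  ∫_0^3 x dx = 9/2;  ∫_0^3 -6 dx = -18.
Sum: -486/5 + 243/4 + 18 + 9/2 − 18 = -639/20.
So LHS = -639/20.
∫_0^3 v(x) φ(x) dx = ∫_0^3 (-9*x^4 + 27*x^3 + 3*x^2 - 9*x) dx. Term by term:
  ∫_0^3 -9*x^4 dx = -2187/5;  ∫_0^3 27*x^3 dx = 2187/4;  ∫_0^3 3*x^2 dx = 27;
  ∫_0^3 -9*x dx = -81/2.
Sum: -2187/5 + 2187/4 + 27 − 81/2 = 1917/20.
So RHS = -∫_0^3 v(x) φ(x) dx = -1917/20.
LHS − RHS = 639/10 ≠ 0, so the identity fails.
(For a valid weak derivative the identity must hold for EVERY test function, in particular this one. The failure shows v is NOT the weak derivative of u.)
Correct weak derivative would be u'(x) = 3*x**2 - 1.


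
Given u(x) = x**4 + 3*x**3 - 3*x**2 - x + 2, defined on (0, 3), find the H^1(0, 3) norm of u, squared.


||u||_{H^1}^2 = 544191/28

The H^1 norm (squared) on an interval (0, L) is
  ||u||_{H^1}^2 = ∫_0^L u(x)^2 dx + ∫_0^L u'(x)^2 dx.
Compute u'(x) = 4*x**3 + 9*x**2 - 6*x - 1.
Then u(x)^2 = x**8 + 6*x**7 + 3*x**6 - 20*x**5 + 7*x**4 + 18*x**3 - 11*x**2 - 4*x + 4 and u'(x)^2 = 16*x**6 + 72*x**5 + 33*x**4 - 116*x**3 + 18*x**2 + 12*x + 1.
Integrate each monomial from 0 to 3 using ∫_0^3 c·x^n dx = c·3^(n+1)/(n+1):
  ∫_0^3 u(x)^2 dx = ∫_0^3 (x^8 + 6*x^7 + 3*x^6 - 20*x^5 + 7*x^4 + 18*x^3 - 11*x^2 - 4*x + 4) dx. Term by term:
    ∫_0^3 x^8 dx = 2187;  ∫_0^3 6*x^7 dx = 19683/4;  ∫_0^3 3*x^6 dx = 6561/7;
    ∫_0^3 -20*x^5 dx = -2430;  ∫_0^3 7*x^4 dx = 1701/5;  ∫_0^3 18*x^3 dx = 729/2;
    ∫_0^3 -11*x^2 dx = -99;  ∫_0^3 -4*x dx = -18;  ∫_0^3 4 dx = 12.
  Sum: 2187 + 19683/4 + 6561/7 − 2430 + 1701/5 + 729/2 − 99 − 18 + 12 = 870063/140.
  ∫_0^3 u'(x)^2 dx = ∫_0^3 (16*x^6 + 72*x^5 + 33*x^4 - 116*x^3 + 18*x^2 + 12*x + 1) dx. Term by term:
    ∫_0^3 16*x^6 dx = 34992/7;  ∫_0^3 72*x^5 dx = 8748;  ∫_0^3 33*x^4 dx = 8019/5;
    ∫_0^3 -116*x^3 dx = -2349;  ∫_0^3 18*x^2 dx = 162;  ∫_0^3 12*x dx = 54;
    ∫_0^3 1 dx = 3.
  Sum: 34992/7 + 8748 + 8019/5 − 2349 + 162 + 54 + 3 = 462723/35.
Adding: ||u||_{H^1}^2 = 870063/140 + 462723/35 = 544191/28.


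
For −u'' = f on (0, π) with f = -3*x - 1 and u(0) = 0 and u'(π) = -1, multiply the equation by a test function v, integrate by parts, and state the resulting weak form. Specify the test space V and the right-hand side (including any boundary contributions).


V = {v ∈ H^1(0, π) : v(0) = 0} (test functions vanish at x = 0 where u is specified); weak form: ∫_0^π u'v' dx = ∫_0^π (-3*x - 1) v dx − v(π) for all v ∈ V.

Multiply both sides by a test function v and integrate from 0 to π:
  ∫_0^π −u''(x) v(x) dx = ∫_0^π f(x) v(x) dx.
Integrate the LHS by parts once:
  ∫_0^π −u'' v dx = −[u'(x) v(x)]_0^π + ∫_0^π u'(x) v'(x) dx.
Thus ∫_0^π u'(x) v'(x) dx = ∫_0^π f(x) v(x) dx + [u'(x) v(x)]_0^π.
Choose V so that boundary terms are either known or forced to vanish.
Mixed BC: u(0) = 0 (Dirichlet) and u'(π) = -1 (Neumann). Define V = {v ∈ H^1(0, π) : v(0) = 0}. Then [u' v]_0^π = u'(π)·v(π) − u'(0)·0 = − v(π).
Weak formulation: find u (satisfying any essential BC) such that ∫_0^π u'(x) v'(x) dx = ∫_0^π f v dx − v(π) for all v ∈ V (Dirichlet at 0 absorbed into V; Neumann datum at x = π contributes the boundary term).
Substituting f(x) = -3*x - 1, the right-hand side is ∫_0^π (-3*x - 1) v dx − v(π).


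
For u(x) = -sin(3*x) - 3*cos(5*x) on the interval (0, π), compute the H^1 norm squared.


||u||_{H^1(0,π)}^2 = 122*π

u'(x) = 15*sin(5*x) - 3*cos(3*x).
Expand u² and (u')² and integrate term by term on (0, π), using: for integers n ≥ 1, ∫_0^π sin²(nx) dx = ∫_0^π cos²(nx) dx = π/2; for n ≠ n', ∫_0^π sin(nx)sin(n'x) dx = ∫_0^π cos(nx)cos(n'x) dx = 0; and by product-to-sum, ∫_0^π sin(nx)cos(n'x) dx = ½∫_0^π [sin((n+n')x) + sin((n−n')x)] dx, which is 0 when n+n' is even and 2n/(n²−n'²) when n+n' is odd (it need not vanish on (0, π)).
  u² squared terms: (-1)²·∫sin(3x)² dx = 1·π/2 = π/2;  (-3)²·∫cos(5x)² dx = 9·π/2 = 9*π/2.
  u² cross terms: 2·(-1)·(-3)·∫sin(3x)·cos(5x) dx = 6·(0) = 0.
  So ∫_0^π u² dx = π/2 + 9*π/2 + 0 = 5*π.
  (u')² squared terms: (-3)²·∫cos(3x)² dx = 9·π/2 = 9*π/2;  (15)²·∫sin(5x)² dx = 225·π/2 = 225*π/2.
  (u')² cross terms: 2·(-3)·(15)·∫cos(3x)·sin(5x) dx = -90·(0) = 0.
  So ∫_0^π (u')² dx = 9*π/2 + 225*π/2 + 0 = 117*π.
||u||_{H^1}^2 = (5*π) + (117*π) = 122*π.


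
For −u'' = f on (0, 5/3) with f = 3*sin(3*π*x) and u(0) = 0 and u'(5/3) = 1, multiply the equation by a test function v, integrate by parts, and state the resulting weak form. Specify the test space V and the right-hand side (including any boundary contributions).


V = {v ∈ H^1(0, 5/3) : v(0) = 0} (test functions vanish at x = 0 where u is specified); weak form: ∫_0^5/3 u'v' dx = ∫_0^5/3 (3*sin(3*π*x)) v dx + v(5/3) for all v ∈ V.

Multiply both sides by a test function v and integrate from 0 to 5/3:
  ∫_0^5/3 −u''(x) v(x) dx = ∫_0^5/3 f(x) v(x) dx.
Integrate the LHS by parts once:
  ∫_0^5/3 −u'' v dx = −[u'(x) v(x)]_0^5/3 + ∫_0^5/3 u'(x) v'(x) dx.
Thus ∫_0^5/3 u'(x) v'(x) dx = ∫_0^5/3 f(x) v(x) dx + [u'(x) v(x)]_0^5/3.
Choose V so that boundary terms are either known or forced to vanish.
Mixed BC: u(0) = 0 (Dirichlet) and u'(5/3) = 1 (Neumann). Define V = {v ∈ H^1(0, 5/3) : v(0) = 0}. Then [u' v]_0^5/3 = u'(5/3)·v(5/3) − u'(0)·0 = v(5/3).
Weak formulation: find u (satisfying any essential BC) such that ∫_0^5/3 u'(x) v'(x) dx = ∫_0^5/3 f v dx + v(5/3) for all v ∈ V (Dirichlet at 0 absorbed into V; Neumann datum at x = 5/3 contributes the boundary term).
Substituting f(x) = 3*sin(3*π*x), the right-hand side is ∫_0^5/3 (3*sin(3*π*x)) v dx + v(5/3).


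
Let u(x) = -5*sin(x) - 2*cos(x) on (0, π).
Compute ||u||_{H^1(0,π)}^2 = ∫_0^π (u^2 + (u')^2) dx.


||u||_{H^1(0,π)}^2 = 29*π

u'(x) = 2*sin(x) - 5*cos(x).
Expand u² and (u')² and integrate term by term on (0, π), using: for integers n ≥ 1, ∫_0^π sin²(nx) dx = ∫_0^π cos²(nx) dx = π/2; for n ≠ n', ∫_0^π sin(nx)sin(n'x) dx = ∫_0^π cos(nx)cos(n'x) dx = 0; and by product-to-sum, ∫_0^π sin(nx)cos(n'x) dx = ½∫_0^π [sin((n+n')x) + sin((n−n')x)] dx, which is 0 when n+n' is even and 2n/(n²−n'²) when n+n' is odd (it need not vanish on (0, π)).
  u² squared terms: (-5)²·∫sin(x)² dx = 25·π/2 = 25*π/2;  (-2)²·∫cos(x)² dx = 4·π/2 = 2*π.
  u² cross terms: 2·(-5)·(-2)·∫sin(x)·cos(x) dx = 20·(0) = 0.
  So ∫_0^π u² dx = 25*π/2 + 2*π + 0 = 29*π/2.
  (u')² squared terms: (-5)²·∫cos(x)² dx = 25·π/2 = 25*π/2;  (2)²·∫sin(x)² dx = 4·π/2 = 2*π.
  (u')² cross terms: 2·(-5)·(2)·∫cos(x)·sin(x) dx = -20·(0) = 0.
  So ∫_0^π (u')² dx = 25*π/2 + 2*π + 0 = 29*π/2.
||u||_{H^1}^2 = (29*π/2) + (29*π/2) = 29*π.


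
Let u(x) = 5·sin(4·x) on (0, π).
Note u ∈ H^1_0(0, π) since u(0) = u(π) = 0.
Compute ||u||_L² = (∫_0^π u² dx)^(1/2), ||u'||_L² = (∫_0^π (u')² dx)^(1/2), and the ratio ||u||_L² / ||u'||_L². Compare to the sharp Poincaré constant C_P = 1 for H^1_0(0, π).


||u||_L² / ||u'||_L² = 1/4 < C_P = 1.

u(x) = 5·sin(4·x), so u'(x) = 20*cos(4*x).
Writing u(x) = A·sin(kπx/L) with A = 5 and k = 4, use ∫_0^L sin²(kπx/L) dx = L/2 and ∫_0^L cos²(kπx/L) dx = L/2.
u² = 25·sin²(4·x) and (u')² = 400·cos²(4·x), and each of sin², cos² integrates to L/2 = π/2 over (0, π).
∫_0^π u² dx = 25*π/2, so ||u||_L² = 5*sqrt(2)*sqrt(π)/2.
∫_0^π (u')² dx = 200*π, so ||u'||_L² = 10*sqrt(2)*sqrt(π).
Ratio ||u||_L² / ||u'||_L² = 1/4.
Sharp Poincaré constant on H^1_0(0, π) is C_P = L/π = 1, achieved by sin(x).
This is the k = 4 harmonic; the ratio L/(kπ) is strictly less than C_P = L/π, consistent with the sharp inequality ||u||_L² ≤ C_P ||u'||_L².


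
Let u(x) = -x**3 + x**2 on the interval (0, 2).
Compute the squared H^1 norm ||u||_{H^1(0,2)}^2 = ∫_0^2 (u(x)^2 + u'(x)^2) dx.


||u||_{H^1}^2 = 496/21

The H^1 norm (squared) on an interval (0, L) is
  ||u||_{H^1}^2 = ∫_0^L u(x)^2 dx + ∫_0^L u'(x)^2 dx.
Compute u'(x) = -3*x**2 + 2*x.
Then u(x)^2 = x**6 - 2*x**5 + x**4 and u'(x)^2 = 9*x**4 - 12*x**3 + 4*x**2.
Integrate each monomial from 0 to 2 using ∫_0^2 c·x^n dx = c·2^(n+1)/(n+1):
  ∫_0^2 u(x)^2 dx = ∫_0^2 (x^6 - 2*x^5 + x^4) dx. Term by term:
    ∫_0^2 x^6 dx = 128/7;  ∫_0^2 -2*x^5 dx = -64/3;  ∫_0^2 x^4 dx = 32/5.
  Sum: 128/7 − 64/3 + 32/5 = 352/105.
  ∫_0^2 u'(x)^2 dx = ∫_0^2 (9*x^4 - 12*x^3 + 4*x^2) dx. Term by term:
    ∫_0^2 9*x^4 dx = 288/5;  ∫_0^2 -12*x^3 dx = -48;  ∫_0^2 4*x^2 dx = 32/3.
  Sum: 288/5 − 48 + 32/3 = 304/15.
Adding: ||u||_{H^1}^2 = 352/105 + 304/15 = 496/21.


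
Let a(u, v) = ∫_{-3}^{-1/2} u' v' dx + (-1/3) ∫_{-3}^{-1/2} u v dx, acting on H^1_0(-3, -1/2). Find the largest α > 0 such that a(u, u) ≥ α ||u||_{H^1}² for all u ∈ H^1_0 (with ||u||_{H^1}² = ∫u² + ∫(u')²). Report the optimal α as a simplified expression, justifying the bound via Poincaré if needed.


α = (-25 + 12*π^2)/(3*(25 + 4*π^2))

Coercivity of a(·,·) on H^1_0(-3, -1/2) means a(u, u) ≥ α ||u||_{H^1}² for every u ∈ H^1_0.
The interval has length L = 5/2, and Poincaré/coercivity depend only on L. Here a(u, u) = ∫(u')² + (-1/3)·∫u².
Here c = -1/3 < 0 with |c| < (π/L)² = 4*π^2/25, so coercivity still holds. The condition a(u,u) ≥ α||u||_{H^1}² reads (1−α)∫(u')² ≥ (α−c)∫u². Any admissible α is ≤ 1 (rapidly oscillating u have ∫u²/∫(u')² → 0), and α = 1 would force 0 ≥ (1−c)∫u², impossible since c < 1; so 1−α > 0. By the sharp Poincaré inequality on H^1_0 of an interval of length L, ∫(u')² ≥ (π/L)²∫u² with equality for the first sine mode sin(π(x−x₀)/L) (x₀ the left endpoint), so the inequality holds for all u iff (1−α)(π/L)² ≥ α − c, i.e. α ≤ ((π/L)² + c)/((π/L)² + 1) = (1 + c(L/π)²)/(1 + (L/π)²). (Direct route, valid since c ≤ 0: Poincaré gives c∫u² ≥ c(L/π)²∫(u')², so a(u,u) ≥ (1 + c(L/π)²)∫(u')², while ||u||_{H^1}² ≤ (1 + (L/π)²)∫(u')²; dividing yields the same α.) With (π/L)² = 4*π^2/25 and c = -1/3, the largest admissible constant is α = ((π/L)² + c)/((π/L)² + 1).
Simplifying, α = (-25 + 12*π^2)/(3*(25 + 4*π^2)).


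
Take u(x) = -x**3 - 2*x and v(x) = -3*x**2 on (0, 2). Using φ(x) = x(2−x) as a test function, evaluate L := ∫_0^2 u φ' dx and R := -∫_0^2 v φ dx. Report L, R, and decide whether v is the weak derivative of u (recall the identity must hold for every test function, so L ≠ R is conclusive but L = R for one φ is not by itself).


LHS = 112/15, RHS = 24/5. No, v is not the weak derivative of u.

u(x) = -x**3 - 2*x, classical derivative u'(x) = -3*x**2 - 2.
φ(x) = x(2−x), so φ'(x) = 2 - 2*x.
Note φ(0) = φ(2) = 0, so the boundary term u·φ vanishes.
LHS = ∫_0^2 u(x) φ'(x) dx = ∫_0^2 (2*x^4 - 2*x^3 + 4*x^2 - 4*x) dx. Term by term:
  ∫_0^2 2*x^4 dx = 64/5;  ∫_0^2 -2*x^3 dx = -8;  ∫_0^2 4*x^2 dx = 32/3;
  ∫_0^2 -4*x dx = -8.
Sum: 64/5 − 8 + 32/3 − 8 = 112/15.
So LHS = 112/15.
∫_0^2 v(x) φ(x) dx = ∫_0^2 (3*x^4 - 6*x^3) dx. Term by term:
  ∫_0^2 3*x^4 dx = 96/5;  ∫_0^2 -6*x^3 dx = -24.
Sum: 96/5 − 24 = -24/5.
So RHS = -∫_0^2 v(x) φ(x) dx = 24/5.
LHS − RHS = 8/3 ≠ 0, so the identity fails.
(For a valid weak derivative the identity must hold for EVERY test function, in particular this one. The failure shows v is NOT the weak derivative of u.)
Correct weak derivative would be u'(x) = -3*x**2 - 2.


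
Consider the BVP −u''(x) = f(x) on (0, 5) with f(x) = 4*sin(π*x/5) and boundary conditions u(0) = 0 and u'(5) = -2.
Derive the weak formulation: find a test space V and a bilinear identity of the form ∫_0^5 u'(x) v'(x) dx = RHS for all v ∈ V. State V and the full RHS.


V = {v ∈ H^1(0, 5) : v(0) = 0} (test functions vanish at x = 0 where u is specified); weak form: ∫_0^5 u'v' dx = ∫_0^5 (4*sin(π*x/5)) v dx − 2·v(5) for all v ∈ V.

Multiply both sides by a test function v and integrate from 0 to 5:
  ∫_0^5 −u''(x) v(x) dx = ∫_0^5 f(x) v(x) dx.
Integrate the LHS by parts once:
  ∫_0^5 −u'' v dx = −[u'(x) v(x)]_0^5 + ∫_0^5 u'(x) v'(x) dx.
Thus ∫_0^5 u'(x) v'(x) dx = ∫_0^5 f(x) v(x) dx + [u'(x) v(x)]_0^5.
Choose V so that boundary terms are either known or forced to vanish.
Mixed BC: u(0) = 0 (Dirichlet) and u'(5) = -2 (Neumann). Define V = {v ∈ H^1(0, 5) : v(0) = 0}. Then [u' v]_0^5 = u'(5)·v(5) − u'(0)·0 = − 2·v(5).
Weak formulation: find u (satisfying any essential BC) such that ∫_0^5 u'(x) v'(x) dx = ∫_0^5 f v dx − 2·v(5) for all v ∈ V (Dirichlet at 0 absorbed into V; Neumann datum at x = 5 contributes the boundary term).
Substituting f(x) = 4*sin(π*x/5), the right-hand side is ∫_0^5 (4*sin(π*x/5)) v dx − 2·v(5).


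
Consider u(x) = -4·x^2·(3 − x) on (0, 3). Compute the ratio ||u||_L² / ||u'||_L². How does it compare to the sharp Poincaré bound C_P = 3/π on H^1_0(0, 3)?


||u||_L² / ||u'||_L² = 3*sqrt(14)/14 < C_P = 3/π.

u(x) = -4·x^2·(3 − x), so u'(x) = 12*x*(x - 2).
u(x) = -4·x^2·(3 − x) vanishes at x = 0 and x = 3, so u ∈ H^1_0(0, 3). Differentiate via the product rule and integrate the resulting polynomials term by term.
  ∫_0^3 u² dx = ∫_0^3 (16*x^6 - 96*x^5 + 144*x^4) dx. Term by term:
    ∫_0^3 16*x^6 dx = 34992/7;  ∫_0^3 -96*x^5 dx = -11664;  ∫_0^3 144*x^4 dx = 34992/5.
  Sum: 34992/7 − 11664 + 34992/5 = 11664/35.
  ∫_0^3 (u')² dx = ∫_0^3 (144*x^4 - 576*x^3 + 576*x^2) dx. Term by term:
    ∫_0^3 144*x^4 dx = 34992/5;  ∫_0^3 -576*x^3 dx = -11664;  ∫_0^3 576*x^2 dx = 5184.
  Sum: 34992/5 − 11664 + 5184 = 2592/5.
∫_0^3 u² dx = 11664/35, so ||u||_L² = 108*sqrt(35)/35.
∫_0^3 (u')² dx = 2592/5, so ||u'||_L² = 36*sqrt(10)/5.
Ratio ||u||_L² / ||u'||_L² = 3*sqrt(14)/14.
Sharp Poincaré constant on H^1_0(0, 3) is C_P = L/π = 3/π, achieved by sin(π/3·x).
A polynomial bump cannot attain the sharp Poincaré constant (only the first sine eigenfunction does), so the ratio is strictly less than C_P, consistent with ||u||_L² ≤ C_P ||u'||_L².


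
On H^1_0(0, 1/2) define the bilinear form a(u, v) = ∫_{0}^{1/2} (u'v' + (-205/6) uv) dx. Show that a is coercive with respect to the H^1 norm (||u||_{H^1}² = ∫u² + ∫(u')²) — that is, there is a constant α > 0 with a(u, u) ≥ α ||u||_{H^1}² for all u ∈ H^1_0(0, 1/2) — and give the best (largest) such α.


α = (-205 + 24*π^2)/(6*(1 + 4*π^2))

Coercivity of a(·,·) on H^1_0(0, 1/2) means a(u, u) ≥ α ||u||_{H^1}² for every u ∈ H^1_0.
The interval has length L = 1/2, and Poincaré/coercivity depend only on L. Here a(u, u) = ∫(u')² + (-205/6)·∫u².
Here c = -205/6 < 0 with |c| < (π/L)² = 4*π^2, so coercivity still holds. The condition a(u,u) ≥ α||u||_{H^1}² reads (1−α)∫(u')² ≥ (α−c)∫u². Any admissible α is ≤ 1 (rapidly oscillating u have ∫u²/∫(u')² → 0), and α = 1 would force 0 ≥ (1−c)∫u², impossible since c < 1; so 1−α > 0. By the sharp Poincaré inequality on H^1_0 of an interval of length L, ∫(u')² ≥ (π/L)²∫u² with equality for the first sine mode sin(π(x−x₀)/L) (x₀ the left endpoint), so the inequality holds for all u iff (1−α)(π/L)² ≥ α − c, i.e. α ≤ ((π/L)² + c)/((π/L)² + 1) = (1 + c(L/π)²)/(1 + (L/π)²). (Direct route, valid since c ≤ 0: Poincaré gives c∫u² ≥ c(L/π)²∫(u')², so a(u,u) ≥ (1 + c(L/π)²)∫(u')², while ||u||_{H^1}² ≤ (1 + (L/π)²)∫(u')²; dividing yields the same α.) With (π/L)² = 4*π^2 and c = -205/6, the largest admissible constant is α = ((π/L)² + c)/((π/L)² + 1).
Simplifying, α = (-205 + 24*π^2)/(6*(1 + 4*π^2)).


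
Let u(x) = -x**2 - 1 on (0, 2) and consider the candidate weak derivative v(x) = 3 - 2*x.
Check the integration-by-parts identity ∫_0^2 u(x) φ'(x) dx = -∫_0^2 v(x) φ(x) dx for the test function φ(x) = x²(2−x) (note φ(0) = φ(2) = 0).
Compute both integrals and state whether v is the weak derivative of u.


LHS = 16/5, RHS = -4/5. No, v is not the weak derivative of u.

u(x) = -x**2 - 1, classical derivative u'(x) = -2*x.
φ(x) = x²(2−x), so φ'(x) = x*(4 - 3*x).
Note φ(0) = φ(2) = 0, so the boundary term u·φ vanishes.
LHS = ∫_0^2 u(x) φ'(x) dx = ∫_0^2 (3*x^4 - 4*x^3 + 3*x^2 - 4*x) dx. Term by term:
  ∫_0^2 3*x^4 dx = 96/5;  ∫_0^2 -4*x^3 dx = -16;  ∫_0^2 3*x^2 dx = 8;
  ∫_0^2 -4*x dx = -8.
Sum: 96/5 − 16 + 8 − 8 = 16/5.
So LHS = 16/5.
∫_0^2 v(x) φ(x) dx = ∫_0^2 (2*x^4 - 7*x^3 + 6*x^2) dx. Term by term:
  ∫_0^2 2*x^4 dx = 64/5;  ∫_0^2 -7*x^3 dx = -28;  ∫_0^2 6*x^2 dx = 16.
Sum: 64/5 − 28 + 16 = 4/5.
So RHS = -∫_0^2 v(x) φ(x) dx = -4/5.
LHS − RHS = 4 ≠ 0, so the identity fails.
(For a valid weak derivative the identity must hold for EVERY test function, in particular this one. The failure shows v is NOT the weak derivative of u.)
Correct weak derivative would be u'(x) = -2*x.


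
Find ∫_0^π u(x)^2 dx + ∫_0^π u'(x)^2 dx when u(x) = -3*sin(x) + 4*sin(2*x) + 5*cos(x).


||u||_{H^1(0,π)}^2 = 320/3 + 74*π

u'(x) = -5*sin(x) - 3*cos(x) + 8*cos(2*x).
Expand u² and (u')² and integrate term by term on (0, π), using: for integers n ≥ 1, ∫_0^π sin²(nx) dx = ∫_0^π cos²(nx) dx = π/2; for n ≠ n', ∫_0^π sin(nx)sin(n'x) dx = ∫_0^π cos(nx)cos(n'x) dx = 0; and by product-to-sum, ∫_0^π sin(nx)cos(n'x) dx = ½∫_0^π [sin((n+n')x) + sin((n−n')x)] dx, which is 0 when n+n' is even and 2n/(n²−n'²) when n+n' is odd (it need not vanish on (0, π)).
  u² squared terms: (-3)²·∫sin(x)² dx = 9·π/2 = 9*π/2;  (4)²·∫sin(2x)² dx = 16·π/2 = 8*π;  (5)²·∫cos(x)² dx = 25·π/2 = 25*π/2.
  u² cross terms: 2·(-3)·(4)·∫sin(x)·sin(2x) dx = -24·(0) = 0;  2·(-3)·(5)·∫sin(x)·cos(x) dx = -30·(0) = 0;  2·(4)·(5)·∫sin(2x)·cos(x) dx = 40·(4/3) = 160/3.
  So ∫_0^π u² dx = 9*π/2 + 8*π + 25*π/2 + 0 + 0 + 160/3 = 160/3 + 25*π.
  (u')² squared terms: (-5)²·∫sin(x)² dx = 25·π/2 = 25*π/2;  (-3)²·∫cos(x)² dx = 9·π/2 = 9*π/2;  (8)²·∫cos(2x)² dx = 64·π/2 = 32*π.
  (u')² cross terms: 2·(-5)·(-3)·∫sin(x)·cos(x) dx = 30·(0) = 0;  2·(-5)·(8)·∫sin(x)·cos(2x) dx = -80·(-2/3) = 160/3;  2·(-3)·(8)·∫cos(x)·cos(2x) dx = -48·(0) = 0.
  So ∫_0^π (u')² dx = 25*π/2 + 9*π/2 + 32*π + 0 + 160/3 + 0 = 160/3 + 49*π.
||u||_{H^1}^2 = (160/3 + 25*π) + (160/3 + 49*π) = 320/3 + 74*π.


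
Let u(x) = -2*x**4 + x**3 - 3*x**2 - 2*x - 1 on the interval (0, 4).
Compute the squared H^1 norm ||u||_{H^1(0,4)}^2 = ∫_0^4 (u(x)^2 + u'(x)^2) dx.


||u||_{H^1}^2 = 11576804/45

The H^1 norm (squared) on an interval (0, L) is
  ||u||_{H^1}^2 = ∫_0^L u(x)^2 dx + ∫_0^L u'(x)^2 dx.
Compute u'(x) = -8*x**3 + 3*x**2 - 6*x - 2.
Then u(x)^2 = 4*x**8 - 4*x**7 + 13*x**6 + 2*x**5 + 9*x**4 + 10*x**3 + 10*x**2 + 4*x + 1 and u'(x)^2 = 64*x**6 - 48*x**5 + 105*x**4 - 4*x**3 + 24*x**2 + 24*x + 4.
Integrate each monomial from 0 to 4 using ∫_0^4 c·x^n dx = c·4^(n+1)/(n+1):
  ∫_0^4 u(x)^2 dx = ∫_0^4 (4*x^8 - 4*x^7 + 13*x^6 + 2*x^5 + 9*x^4 + 10*x^3 + 10*x^2 + 4*x + 1) dx. Term by term:
    ∫_0^4 4*x^8 dx = 1048576/9;  ∫_0^4 -4*x^7 dx = -32768;  ∫_0^4 13*x^6 dx = 212992/7;
    ∫_0^4 2*x^5 dx = 4096/3;  ∫_0^4 9*x^4 dx = 9216/5;  ∫_0^4 10*x^3 dx = 640;
    ∫_0^4 10*x^2 dx = 640/3;  ∫_0^4 4*x dx = 32;  ∫_0^4 1 dx = 4.
  Sum: 1048576/9 − 32768 + 212992/7 + 4096/3 + 9216/5 + 640 + 640/3 + 32 + 4 = 37253708/315.
  ∫_0^4 u'(x)^2 dx = ∫_0^4 (64*x^6 - 48*x^5 + 105*x^4 - 4*x^3 + 24*x^2 + 24*x + 4) dx. Term by term:
    ∫_0^4 64*x^6 dx = 1048576/7;  ∫_0^4 -48*x^5 dx = -32768;  ∫_0^4 105*x^4 dx = 21504;
    ∫_0^4 -4*x^3 dx = -256;  ∫_0^4 24*x^2 dx = 512;  ∫_0^4 24*x dx = 192;
    ∫_0^4 4 dx = 16.
  Sum: 1048576/7 − 32768 + 21504 − 256 + 512 + 192 + 16 = 972976/7.
Adding: ||u||_{H^1}^2 = 37253708/315 + 972976/7 = 11576804/45.


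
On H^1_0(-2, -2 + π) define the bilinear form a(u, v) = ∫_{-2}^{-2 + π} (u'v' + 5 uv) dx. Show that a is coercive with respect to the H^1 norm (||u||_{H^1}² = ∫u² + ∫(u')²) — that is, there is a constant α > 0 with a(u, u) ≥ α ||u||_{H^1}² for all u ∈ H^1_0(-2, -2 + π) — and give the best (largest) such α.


α = 1

Coercivity of a(·,·) on H^1_0(-2, -2 + π) means a(u, u) ≥ α ||u||_{H^1}² for every u ∈ H^1_0.
The interval has length L = π, and Poincaré/coercivity depend only on L. Here a(u, u) = ∫(u')² + (5)·∫u².
Here c = 5 ≥ 1, so a(u,u) = ∫(u')² + c∫u² ≥ ∫(u')² + ∫u² = ||u||_{H^1}², i.e. α = 1 works. No larger α is possible: a(u,u) ≥ α||u||_{H^1}² means (1−α)∫(u')² ≥ (α−c)∫u², and for the modes u_n = sin(nπ(x−x₀)/L) (x₀ the left endpoint) one has ∫u_n²/∫(u_n')² = (L/(nπ))² → 0, so a(u_n,u_n)/||u_n||_{H^1}² → 1. Hence the optimal constant is α = 1.
Therefore α = 1.


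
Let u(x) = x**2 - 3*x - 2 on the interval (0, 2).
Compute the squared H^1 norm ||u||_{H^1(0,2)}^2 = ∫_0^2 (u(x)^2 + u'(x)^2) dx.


||u||_{H^1}^2 = 162/5

The H^1 norm (squared) on an interval (0, L) is
  ||u||_{H^1}^2 = ∫_0^L u(x)^2 dx + ∫_0^L u'(x)^2 dx.
Compute u'(x) = 2*x - 3.
Then u(x)^2 = x**4 - 6*x**3 + 5*x**2 + 12*x + 4 and u'(x)^2 = 4*x**2 - 12*x + 9.
Integrate each monomial from 0 to 2 using ∫_0^2 c·x^n dx = c·2^(n+1)/(n+1):
  ∫_0^2 u(x)^2 dx = ∫_0^2 (x^4 - 6*x^3 + 5*x^2 + 12*x + 4) dx. Term by term:
    ∫_0^2 x^4 dx = 32/5;  ∫_0^2 -6*x^3 dx = -24;  ∫_0^2 5*x^2 dx = 40/3;
    ∫_0^2 12*x dx = 24;  ∫_0^2 4 dx = 8.
  Sum: 32/5 − 24 + 40/3 + 24 + 8 = 416/15.
  ∫_0^2 u'(x)^2 dx = ∫_0^2 (4*x^2 - 12*x + 9) dx. Term by term:
    ∫_0^2 4*x^2 dx = 32/3;  ∫_0^2 -12*x dx = -24;  ∫_0^2 9 dx = 18.
  Sum: 32/3 − 24 + 18 = 14/3.
Adding: ||u||_{H^1}^2 = 416/15 + 14/3 = 162/5.


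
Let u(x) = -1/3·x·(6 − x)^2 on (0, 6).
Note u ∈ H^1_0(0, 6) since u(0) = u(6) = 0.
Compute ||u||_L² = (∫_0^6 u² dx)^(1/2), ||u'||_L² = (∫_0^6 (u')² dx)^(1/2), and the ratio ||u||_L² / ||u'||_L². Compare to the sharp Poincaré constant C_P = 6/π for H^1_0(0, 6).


||u||_L² / ||u'||_L² = 3*sqrt(14)/7 < C_P = 6/π.

u(x) = -1/3·x·(6 − x)^2, so u'(x) = (2 - x)*(x - 6).
u(x) = -1/3·x·(6 − x)^2 vanishes at x = 0 and x = 6, so u ∈ H^1_0(0, 6). Differentiate via the product rule and integrate the resulting polynomials term by term.
  ∫_0^6 u² dx = ∫_0^6 (x^6/9 - 8*x^5/3 + 24*x^4 - 96*x^3 + 144*x^2) dx. Term by term:
    ∫_0^6 x^6/9 dx = 31104/7;  ∫_0^6 -8*x^5/3 dx = -20736;  ∫_0^6 24*x^4 dx = 186624/5;
    ∫_0^6 -96*x^3 dx = -31104;  ∫_0^6 144*x^2 dx = 10368.
  Sum: 31104/7 − 20736 + 186624/5 − 31104 + 10368 = 10368/35.
  ∫_0^6 (u')² dx = ∫_0^6 (x^4 - 16*x^3 + 88*x^2 - 192*x + 144) dx. Term by term:
    ∫_0^6 x^4 dx = 7776/5;  ∫_0^6 -16*x^3 dx = -5184;  ∫_0^6 88*x^2 dx = 6336;
    ∫_0^6 -192*x dx = -3456;  ∫_0^6 144 dx = 864.
  Sum: 7776/5 − 5184 + 6336 − 3456 + 864 = 576/5.
∫_0^6 u² dx = 10368/35, so ||u||_L² = 72*sqrt(70)/35.
∫_0^6 (u')² dx = 576/5, so ||u'||_L² = 24*sqrt(5)/5.
Ratio ||u||_L² / ||u'||_L² = 3*sqrt(14)/7.
Sharp Poincaré constant on H^1_0(0, 6) is C_P = L/π = 6/π, achieved by sin(π/6·x).
A polynomial bump cannot attain the sharp Poincaré constant (only the first sine eigenfunction does), so the ratio is strictly less than C_P, consistent with ||u||_L² ≤ C_P ||u'||_L².


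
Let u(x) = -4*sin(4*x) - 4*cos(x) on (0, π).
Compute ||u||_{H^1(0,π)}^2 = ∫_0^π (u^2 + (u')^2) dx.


||u||_{H^1(0,π)}^2 = 512/15 + 152*π

u'(x) = 4*sin(x) - 16*cos(4*x).
Expand u² and (u')² and integrate term by term on (0, π), using: for integers n ≥ 1, ∫_0^π sin²(nx) dx = ∫_0^π cos²(nx) dx = π/2; for n ≠ n', ∫_0^π sin(nx)sin(n'x) dx = ∫_0^π cos(nx)cos(n'x) dx = 0; and by product-to-sum, ∫_0^π sin(nx)cos(n'x) dx = ½∫_0^π [sin((n+n')x) + sin((n−n')x)] dx, which is 0 when n+n' is even and 2n/(n²−n'²) when n+n' is odd (it need not vanish on (0, π)).
  u² squared terms: (-4)²·∫cos(x)² dx = 16·π/2 = 8*π;  (-4)²·∫sin(4x)² dx = 16·π/2 = 8*π.
  u² cross terms: 2·(-4)·(-4)·∫cos(x)·sin(4x) dx = 32·(8/15) = 256/15.
  So ∫_0^π u² dx = 8*π + 8*π + 256/15 = 256/15 + 16*π.
  (u')² squared terms: (-16)²·∫cos(4x)² dx = 256·π/2 = 128*π;  (4)²·∫sin(x)² dx = 16·π/2 = 8*π.
  (u')² cross terms: 2·(-16)·(4)·∫cos(4x)·sin(x) dx = -128·(-2/15) = 256/15.
  So ∫_0^π (u')² dx = 128*π + 8*π + 256/15 = 256/15 + 136*π.
||u||_{H^1}^2 = (256/15 + 16*π) + (256/15 + 136*π) = 512/15 + 152*π.


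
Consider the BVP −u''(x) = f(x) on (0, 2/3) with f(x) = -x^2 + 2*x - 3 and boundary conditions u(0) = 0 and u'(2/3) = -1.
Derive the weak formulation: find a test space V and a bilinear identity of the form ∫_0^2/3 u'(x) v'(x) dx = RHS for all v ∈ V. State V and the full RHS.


V = {v ∈ H^1(0, 2/3) : v(0) = 0} (test functions vanish at x = 0 where u is specified); weak form: ∫_0^2/3 u'v' dx = ∫_0^2/3 (-x^2 + 2*x - 3) v dx − v(2/3) for all v ∈ V.

Multiply both sides by a test function v and integrate from 0 to 2/3:
  ∫_0^2/3 −u''(x) v(x) dx = ∫_0^2/3 f(x) v(x) dx.
Integrate the LHS by parts once:
  ∫_0^2/3 −u'' v dx = −[u'(x) v(x)]_0^2/3 + ∫_0^2/3 u'(x) v'(x) dx.
Thus ∫_0^2/3 u'(x) v'(x) dx = ∫_0^2/3 f(x) v(x) dx + [u'(x) v(x)]_0^2/3.
Choose V so that boundary terms are either known or forced to vanish.
Mixed BC: u(0) = 0 (Dirichlet) and u'(2/3) = -1 (Neumann). Define V = {v ∈ H^1(0, 2/3) : v(0) = 0}. Then [u' v]_0^2/3 = u'(2/3)·v(2/3) − u'(0)·0 = − v(2/3).
Weak formulation: find u (satisfying any essential BC) such that ∫_0^2/3 u'(x) v'(x) dx = ∫_0^2/3 f v dx − v(2/3) for all v ∈ V (Dirichlet at 0 absorbed into V; Neumann datum at x = 2/3 contributes the boundary term).
Substituting f(x) = -x^2 + 2*x - 3, the right-hand side is ∫_0^2/3 (-x^2 + 2*x - 3) v dx − v(2/3).


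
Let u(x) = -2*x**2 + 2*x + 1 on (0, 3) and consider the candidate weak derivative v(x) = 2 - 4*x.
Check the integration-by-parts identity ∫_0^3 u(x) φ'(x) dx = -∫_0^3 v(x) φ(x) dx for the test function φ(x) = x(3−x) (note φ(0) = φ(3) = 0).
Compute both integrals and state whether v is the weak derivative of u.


LHS = 18, RHS = 18. Yes, v = u' weakly.

u(x) = -2*x**2 + 2*x + 1, classical derivative u'(x) = 2 - 4*x.
φ(x) = x(3−x), so φ'(x) = 3 - 2*x.
Note φ(0) = φ(3) = 0, so the boundary term u·φ vanishes.
LHS = ∫_0^3 u(x) φ'(x) dx = ∫_0^3 (4*x^3 - 10*x^2 + 4*x + 3) dx. Term by term:
  ∫_0^3 4*x^3 dx = 81;  ∫_0^3 -10*x^2 dx = -90;  ∫_0^3 4*x dx = 18;
  ∫_0^3 3 dx = 9.
Sum: 81 − 90 + 18 + 9 = 18.
So LHS = 18.
∫_0^3 v(x) φ(x) dx = ∫_0^3 (4*x^3 - 14*x^2 + 6*x) dx. Term by term:
  ∫_0^3 4*x^3 dx = 81;  ∫_0^3 -14*x^2 dx = -126;  ∫_0^3 6*x dx = 27.
Sum: 81 − 126 + 27 = -18.
So RHS = -∫_0^3 v(x) φ(x) dx = 18.
LHS = RHS, so the identity holds for this test φ.
Moreover u is smooth here and v(x) = u'(x) = 2 - 4*x pointwise, so the identity holds for every test function. Hence v is the weak derivative of u.


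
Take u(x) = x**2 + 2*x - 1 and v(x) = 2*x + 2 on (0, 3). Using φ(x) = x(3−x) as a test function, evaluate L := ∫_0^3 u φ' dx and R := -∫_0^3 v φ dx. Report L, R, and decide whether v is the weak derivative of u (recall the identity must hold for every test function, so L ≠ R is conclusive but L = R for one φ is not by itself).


LHS = -45/2, RHS = -45/2. Yes, v = u' weakly.

u(x) = x**2 + 2*x - 1, classical derivative u'(x) = 2*x + 2.
φ(x) = x(3−x), so φ'(x) = 3 - 2*x.
Note φ(0) = φ(3) = 0, so the boundary term u·φ vanishes.
LHS = ∫_0^3 u(x) φ'(x) dx = ∫_0^3 (-2*x^3 - x^2 + 8*x - 3) dx. Term by term:
  ∫_0^3 -2*x^3 dx = -81/2;  ∫_0^3 -x^2 dx = -9;  ∫_0^3 8*x dx = 36;
  ∫_0^3 -3 dx = -9.
Sum: -81/2 − 9 + 36 − 9 = -45/2.
So LHS = -45/2.
∫_0^3 v(x) φ(x) dx = ∫_0^3 (-2*x^3 + 4*x^2 + 6*x) dx. Term by term:
  ∫_0^3 -2*x^3 dx = -81/2;  ∫_0^3 4*x^2 dx = 36;  ∫_0^3 6*x dx = 27.
Sum: -81/2 + 36 + 27 = 45/2.
So RHS = -∫_0^3 v(x) φ(x) dx = -45/2.
LHS = RHS, so the identity holds for this test φ.
Moreover u is smooth here and v(x) = u'(x) = 2*x + 2 pointwise, so the identity holds for every test function. Hence v is the weak derivative of u.


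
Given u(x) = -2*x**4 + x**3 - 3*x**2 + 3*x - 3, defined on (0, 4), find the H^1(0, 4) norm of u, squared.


||u||_{H^1}^2 = 10817912/45

The H^1 norm (squared) on an interval (0, L) is
  ||u||_{H^1}^2 = ∫_0^L u(x)^2 dx + ∫_0^L u'(x)^2 dx.
Compute u'(x) = -8*x**3 + 3*x**2 - 6*x + 3.
Then u(x)^2 = 4*x**8 - 4*x**7 + 13*x**6 - 18*x**5 + 27*x**4 - 24*x**3 + 27*x**2 - 18*x + 9 and u'(x)^2 = 64*x**6 - 48*x**5 + 105*x**4 - 84*x**3 + 54*x**2 - 36*x + 9.
Integrate each monomial from 0 to 4 using ∫_0^4 c·x^n dx = c·4^(n+1)/(n+1):
  ∫_0^4 u(x)^2 dx = ∫_0^4 (4*x^8 - 4*x^7 + 13*x^6 - 18*x^5 + 27*x^4 - 24*x^3 + 27*x^2 - 18*x + 9) dx. Term by term:
    ∫_0^4 4*x^8 dx = 1048576/9;  ∫_0^4 -4*x^7 dx = -32768;  ∫_0^4 13*x^6 dx = 212992/7;
    ∫_0^4 -18*x^5 dx = -12288;  ∫_0^4 27*x^4 dx = 27648/5;  ∫_0^4 -24*x^3 dx = -1536;
    ∫_0^4 27*x^2 dx = 576;  ∫_0^4 -18*x dx = -144;  ∫_0^4 9 dx = 36.
  Sum: 1048576/9 − 32768 + 212992/7 − 12288 + 27648/5 − 1536 + 576 − 144 + 36 = 33497564/315.
  ∫_0^4 u'(x)^2 dx = ∫_0^4 (64*x^6 - 48*x^5 + 105*x^4 - 84*x^3 + 54*x^2 - 36*x + 9) dx. Term by term:
    ∫_0^4 64*x^6 dx = 1048576/7;  ∫_0^4 -48*x^5 dx = -32768;  ∫_0^4 105*x^4 dx = 21504;
    ∫_0^4 -84*x^3 dx = -5376;  ∫_0^4 54*x^2 dx = 1152;  ∫_0^4 -36*x dx = -288;
    ∫_0^4 9 dx = 36.
  Sum: 1048576/7 − 32768 + 21504 − 5376 + 1152 − 288 + 36 = 938396/7.
Adding: ||u||_{H^1}^2 = 33497564/315 + 938396/7 = 10817912/45.


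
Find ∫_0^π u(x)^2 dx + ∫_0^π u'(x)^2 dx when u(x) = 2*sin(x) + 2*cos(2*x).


||u||_{H^1(0,π)}^2 = -80/3 + 14*π

u'(x) = -4*sin(2*x) + 2*cos(x).
Expand u² and (u')² and integrate term by term on (0, π), using: for integers n ≥ 1, ∫_0^π sin²(nx) dx = ∫_0^π cos²(nx) dx = π/2; for n ≠ n', ∫_0^π sin(nx)sin(n'x) dx = ∫_0^π cos(nx)cos(n'x) dx = 0; and by product-to-sum, ∫_0^π sin(nx)cos(n'x) dx = ½∫_0^π [sin((n+n')x) + sin((n−n')x)] dx, which is 0 when n+n' is even and 2n/(n²−n'²) when n+n' is odd (it need not vanish on (0, π)).
  u² squared terms: (2)²·∫cos(2x)² dx = 4·π/2 = 2*π;  (2)²·∫sin(x)² dx = 4·π/2 = 2*π.
  u² cross terms: 2·(2)·(2)·∫cos(2x)·sin(x) dx = 8·(-2/3) = -16/3.
  So ∫_0^π u² dx = 2*π + 2*π − 16/3 = -16/3 + 4*π.
  (u')² squared terms: (-4)²·∫sin(2x)² dx = 16·π/2 = 8*π;  (2)²·∫cos(x)² dx = 4·π/2 = 2*π.
  (u')² cross terms: 2·(-4)·(2)·∫sin(2x)·cos(x) dx = -16·(4/3) = -64/3.
  So ∫_0^π (u')² dx = 8*π + 2*π − 64/3 = -64/3 + 10*π.
||u||_{H^1}^2 = (-16/3 + 4*π) + (-64/3 + 10*π) = -80/3 + 14*π.


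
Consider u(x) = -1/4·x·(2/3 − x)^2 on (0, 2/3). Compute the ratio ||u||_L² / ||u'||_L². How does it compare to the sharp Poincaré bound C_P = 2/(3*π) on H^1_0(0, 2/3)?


||u||_L² / ||u'||_L² = sqrt(14)/21 < C_P = 2/(3*π).

u(x) = -1/4·x·(2/3 − x)^2, so u'(x) = (2 - 9*x)*(3*x - 2)/36.
u(x) = -1/4·x·(2/3 − x)^2 vanishes at x = 0 and x = 2/3, so u ∈ H^1_0(0, 2/3). Differentiate via the product rule and integrate the resulting polynomials term by term.
  ∫_0^2/3 u² dx = ∫_0^2/3 (x^6/16 - x^5/6 + x^4/6 - 2*x^3/27 + x^2/81) dx. Term by term:
    ∫_0^2/3 x^6/16 dx = 8/15309;  ∫_0^2/3 -x^5/6 dx = -16/6561;  ∫_0^2/3 x^4/6 dx = 16/3645;
    ∫_0^2/3 -2*x^3/27 dx = -8/2187;  ∫_0^2/3 x^2/81 dx = 8/6561.
  Sum: 8/15309 − 16/6561 + 16/3645 − 8/2187 + 8/6561 = 8/229635.
  ∫_0^2/3 (u')² dx = ∫_0^2/3 (9*x^4/16 - x^3 + 11*x^2/18 - 4*x/27 + 1/81) dx. Term by term:
    ∫_0^2/3 9*x^4/16 dx = 2/135;  ∫_0^2/3 -x^3 dx = -4/81;  ∫_0^2/3 11*x^2/18 dx = 44/729;
    ∫_0^2/3 -4*x/27 dx = -8/243;  ∫_0^2/3 1/81 dx = 2/243.
  Sum: 2/135 − 4/81 + 44/729 − 8/243 + 2/243 = 4/3645.
∫_0^2/3 u² dx = 8/229635, so ||u||_L² = 2*sqrt(70)/2835.
∫_0^2/3 (u')² dx = 4/3645, so ||u'||_L² = 2*sqrt(5)/135.
Ratio ||u||_L² / ||u'||_L² = sqrt(14)/21.
Sharp Poincaré constant on H^1_0(0, 2/3) is C_P = L/π = 2/(3*π), achieved by sin(3*π/2·x).
A polynomial bump cannot attain the sharp Poincaré constant (only the first sine eigenfunction does), so the ratio is strictly less than C_P, consistent with ||u||_L² ≤ C_P ||u'||_L².


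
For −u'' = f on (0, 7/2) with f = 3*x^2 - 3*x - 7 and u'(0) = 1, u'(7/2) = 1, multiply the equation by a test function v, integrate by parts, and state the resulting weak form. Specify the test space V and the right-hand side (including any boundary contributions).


V = H^1(0, 7/2) (v unrestricted at boundary; u is determined up to an additive constant); weak form: ∫_0^7/2 u'v' dx = ∫_0^7/2 (3*x^2 - 3*x - 7) v dx + v(7/2) − v(0) for all v ∈ V.

Multiply both sides by a test function v and integrate from 0 to 7/2:
  ∫_0^7/2 −u''(x) v(x) dx = ∫_0^7/2 f(x) v(x) dx.
Integrate the LHS by parts once:
  ∫_0^7/2 −u'' v dx = −[u'(x) v(x)]_0^7/2 + ∫_0^7/2 u'(x) v'(x) dx.
Thus ∫_0^7/2 u'(x) v'(x) dx = ∫_0^7/2 f(x) v(x) dx + [u'(x) v(x)]_0^7/2.
Choose V so that boundary terms are either known or forced to vanish.
u has inhomogeneous Neumann u'(0) = 1, u'(7/2) = 1. [u' v]_0^7/2 = (1)·v(7/2) − (1)·v(0) = v(7/2) − v(0). Take V = H^1(0, 7/2); boundary term becomes part of RHS.
Weak formulation: find u (satisfying any essential BC) such that ∫_0^7/2 u'(x) v'(x) dx = ∫_0^7/2 f v dx + v(7/2) − v(0) for all v ∈ V (Neumann data are natural BCs: they enter the RHS as boundary terms).
Substituting f(x) = 3*x^2 - 3*x - 7, the right-hand side is ∫_0^7/2 (3*x^2 - 3*x - 7) v dx + v(7/2) − v(0).
Compatibility check (pure Neumann): taking v ≡ 1 ∈ V gives 0 = ∫_0^7/2 f dx + (1) − (1), i.e. ∫_0^7/2 f dx must equal u'(0) − u'(7/2) = 0. Indeed ∫_0^7/2 (3*x^2 - 3*x - 7) dx = 0, so the data are compatible. The solution is then unique only up to an additive constant (fix it e.g. by requiring ∫_0^7/2 u dx = 0).


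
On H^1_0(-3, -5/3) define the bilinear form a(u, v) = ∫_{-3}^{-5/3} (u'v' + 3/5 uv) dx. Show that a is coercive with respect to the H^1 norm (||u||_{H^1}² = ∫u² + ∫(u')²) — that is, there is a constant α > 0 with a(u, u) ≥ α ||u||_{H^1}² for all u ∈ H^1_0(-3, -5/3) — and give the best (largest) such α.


α = 3*(16 + 15*π^2)/(5*(16 + 9*π^2))

Coercivity of a(·,·) on H^1_0(-3, -5/3) means a(u, u) ≥ α ||u||_{H^1}² for every u ∈ H^1_0.
The interval has length L = 4/3, and Poincaré/coercivity depend only on L. Here a(u, u) = ∫(u')² + (3/5)·∫u².
Here 0 < c = 3/5 < 1. The condition a(u,u) ≥ α||u||_{H^1}² reads (1−α)∫(u')² ≥ (α−c)∫u². Any admissible α is ≤ 1 (rapidly oscillating u have ∫u²/∫(u')² → 0), and α = 1 would force 0 ≥ (1−c)∫u², impossible since c < 1; so 1−α > 0. By the sharp Poincaré inequality on H^1_0 of an interval of length L, ∫(u')² ≥ (π/L)²∫u² with equality for the first sine mode sin(π(x−x₀)/L) (x₀ the left endpoint), so the inequality holds for all u iff (1−α)(π/L)² ≥ α − c, i.e. α ≤ ((π/L)² + c)/((π/L)² + 1) = (1 + c(L/π)²)/(1 + (L/π)²). With (π/L)² = 9*π^2/16 and c = 3/5, the largest admissible constant is α = ((π/L)² + c)/((π/L)² + 1).
Simplifying, α = 3*(16 + 15*π^2)/(5*(16 + 9*π^2)).


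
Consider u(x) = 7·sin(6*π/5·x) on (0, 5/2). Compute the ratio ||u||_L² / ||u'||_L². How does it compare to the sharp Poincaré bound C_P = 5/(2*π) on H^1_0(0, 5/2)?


||u||_L² / ||u'||_L² = 5/(6*π) < C_P = 5/(2*π).

u(x) = 7·sin(6*π/5·x), so u'(x) = 42*π*cos(6*π*x/5)/5.
Writing u(x) = A·sin(kπx/L) with A = 7 and k = 3, use ∫_0^L sin²(kπx/L) dx = L/2 and ∫_0^L cos²(kπx/L) dx = L/2.
u² = 49·sin²(6*π/5·x) and (u')² = 1764*π^2/25·cos²(6*π/5·x), and each of sin², cos² integrates to L/2 = 5/4 over (0, 5/2).
∫_0^5/2 u² dx = 245/4, so ||u||_L² = 7*sqrt(5)/2.
∫_0^5/2 (u')² dx = 441*π^2/5, so ||u'||_L² = 21*sqrt(5)*π/5.
Ratio ||u||_L² / ||u'||_L² = 5/(6*π).
Sharp Poincaré constant on H^1_0(0, 5/2) is C_P = L/π = 5/(2*π), achieved by sin(2*π/5·x).
This is the k = 3 harmonic; the ratio L/(kπ) is strictly less than C_P = L/π, consistent with the sharp inequality ||u||_L² ≤ C_P ||u'||_L².


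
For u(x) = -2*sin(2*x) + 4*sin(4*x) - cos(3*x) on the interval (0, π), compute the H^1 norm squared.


||u||_{H^1(0,π)}^2 = -864/7 + 151*π

u'(x) = 3*sin(3*x) - 4*cos(2*x) + 16*cos(4*x).
Expand u² and (u')² and integrate term by term on (0, π), using: for integers n ≥ 1, ∫_0^π sin²(nx) dx = ∫_0^π cos²(nx) dx = π/2; for n ≠ n', ∫_0^π sin(nx)sin(n'x) dx = ∫_0^π cos(nx)cos(n'x) dx = 0; and by product-to-sum, ∫_0^π sin(nx)cos(n'x) dx = ½∫_0^π [sin((n+n')x) + sin((n−n')x)] dx, which is 0 when n+n' is even and 2n/(n²−n'²) when n+n' is odd (it need not vanish on (0, π)).
  u² squared terms: (-1)²·∫cos(3x)² dx = 1·π/2 = π/2;  (-2)²·∫sin(2x)² dx = 4·π/2 = 2*π;  (4)²·∫sin(4x)² dx = 16·π/2 = 8*π.
  u² cross terms: 2·(-1)·(-2)·∫cos(3x)·sin(2x) dx = 4·(-4/5) = -16/5;  2·(-1)·(4)·∫cos(3x)·sin(4x) dx = -8·(8/7) = -64/7;  2·(-2)·(4)·∫sin(2x)·sin(4x) dx = -16·(0) = 0.
  So ∫_0^π u² dx = π/2 + 2*π + 8*π − 16/5 − 64/7 + 0 = -432/35 + 21*π/2.
  (u')² squared terms: (-4)²·∫cos(2x)² dx = 16·π/2 = 8*π;  (3)²·∫sin(3x)² dx = 9·π/2 = 9*π/2;  (16)²·∫cos(4x)² dx = 256·π/2 = 128*π.
  (u')² cross terms: 2·(-4)·(3)·∫cos(2x)·sin(3x) dx = -24·(6/5) = -144/5;  2·(-4)·(16)·∫cos(2x)·cos(4x) dx = -128·(0) = 0;  2·(3)·(16)·∫sin(3x)·cos(4x) dx = 96·(-6/7) = -576/7.
  So ∫_0^π (u')² dx = 8*π + 9*π/2 + 128*π − 144/5 + 0 − 576/7 = -3888/35 + 281*π/2.
||u||_{H^1}^2 = (-432/35 + 21*π/2) + (-3888/35 + 281*π/2) = -864/7 + 151*π.
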